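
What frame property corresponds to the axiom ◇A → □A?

partial functionality: ∀x ∀y ∀z (Rxy ∧ Rxz → y = z)

Suppose ◇A→□A is valid. Take Rxy, Rxz and set V(A)={y}. Then ◇A at x, so □A at x, so A at z, i.e. z=y.
The converse is a direct semantic check.
So the correspondent is partial functionality.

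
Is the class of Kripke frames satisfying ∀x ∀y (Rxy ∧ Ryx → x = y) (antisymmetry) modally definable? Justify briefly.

No

Modal frame validity is preserved under surjective bounded morphisms.
The 4-cycle (worlds w0,w1,w2,w3 with w0→w1→w2→w3→w0) is antisymmetric. Sending even-indexed worlds to a and odd-indexed worlds to b is a surjective bounded morphism onto the two-world frame with a↔b, which is not antisymmetric.
So no modal formula (or set of formulas) defines exactly the antisymmetric frames.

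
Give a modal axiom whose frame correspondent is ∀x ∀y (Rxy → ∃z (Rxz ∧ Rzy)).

The condition is density. The C4 schema □□p → □p defines it.
Suppose □□p→□p is valid. Take Rxy and set V(p)={w : xR²w}. Then □□p at x, so □p at x, so p at y, i.e. ∃z(Rxz∧Rzy).

□□p → □p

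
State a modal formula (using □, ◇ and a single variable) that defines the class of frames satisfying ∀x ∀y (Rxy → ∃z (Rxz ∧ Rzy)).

□□q → □q

A defining formula is □□q → □q (the C4 axiom).
Suppose □□q→□q is valid. Take Rxy and set V(q)={w : xR²w}. Then □□q at x, so □q at x, so q at y, i.e. ∃z(Rxz∧Rzy).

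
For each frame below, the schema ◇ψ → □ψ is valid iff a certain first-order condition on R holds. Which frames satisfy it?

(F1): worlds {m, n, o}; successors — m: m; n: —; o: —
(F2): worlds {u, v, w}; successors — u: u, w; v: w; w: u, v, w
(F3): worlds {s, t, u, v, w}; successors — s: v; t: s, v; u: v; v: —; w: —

This is the axiom for partial functionality; its first-order frame correspondent is ∀x ∀y ∀z (Rxy ∧ Rxz → y = z).
(F1): condition met.
(F2): fails — u sees both u and w.
(F3): fails — t sees both s and v.

(F1)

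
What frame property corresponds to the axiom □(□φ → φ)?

shift-reflexivity: ∀x ∀y (Rxy → Ryy)

Suppose □(□φ→φ) is valid. Take Rxy and set V(φ)={w : Ryw}. Then at y, □φ holds; since □(□φ→φ) at x, □φ→φ at y, so φ at y, i.e. Ryy.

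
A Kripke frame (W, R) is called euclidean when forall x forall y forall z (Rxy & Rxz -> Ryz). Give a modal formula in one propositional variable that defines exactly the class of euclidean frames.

A defining formula is ◇ψ → □◇ψ (the 5 axiom).
Suppose ◇ψ→□◇ψ is valid. Take Rxy, Rxz and set V(ψ)={y}. Then ◇ψ at x, so □◇ψ at x, so ◇ψ at z, so some w with Rzw has ψ; w=y, i.e. Rzy. By symmetry of the argument, Ryz.

◇ψ → □◇ψ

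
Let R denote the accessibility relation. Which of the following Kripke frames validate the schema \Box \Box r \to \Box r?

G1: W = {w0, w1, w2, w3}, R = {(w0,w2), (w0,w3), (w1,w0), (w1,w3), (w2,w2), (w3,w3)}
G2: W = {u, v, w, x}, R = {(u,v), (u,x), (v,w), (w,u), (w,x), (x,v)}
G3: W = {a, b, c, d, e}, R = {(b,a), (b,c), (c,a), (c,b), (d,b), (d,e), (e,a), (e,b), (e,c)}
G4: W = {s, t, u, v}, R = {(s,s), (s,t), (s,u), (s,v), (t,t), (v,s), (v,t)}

The schema corresponds to density: \forall x \forall y (Rxy \to \exists z (Rxz \wedge Rzy)).
G1: fails — Rw1w0 but no z with Rw1z and Rzw0.
G2: fails — Rwu but no z with Rwz and Rzu.
G3: fails — Rbc but no z with Rbz and Rzc.
G4: condition met.
Valid on: G4.

G4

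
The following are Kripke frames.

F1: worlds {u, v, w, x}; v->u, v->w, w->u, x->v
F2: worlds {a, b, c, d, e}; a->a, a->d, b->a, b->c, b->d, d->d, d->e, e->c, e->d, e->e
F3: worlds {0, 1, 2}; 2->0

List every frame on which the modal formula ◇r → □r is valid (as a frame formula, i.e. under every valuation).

F3

This is the axiom for partial functionality; its first-order frame correspondent is ∀x ∀y ∀z (Rxy ∧ Rxz → y = z).
F1: fails — v sees both u and w.
F2: fails — a sees both a and d.
F3: holds.
Valid on: F3.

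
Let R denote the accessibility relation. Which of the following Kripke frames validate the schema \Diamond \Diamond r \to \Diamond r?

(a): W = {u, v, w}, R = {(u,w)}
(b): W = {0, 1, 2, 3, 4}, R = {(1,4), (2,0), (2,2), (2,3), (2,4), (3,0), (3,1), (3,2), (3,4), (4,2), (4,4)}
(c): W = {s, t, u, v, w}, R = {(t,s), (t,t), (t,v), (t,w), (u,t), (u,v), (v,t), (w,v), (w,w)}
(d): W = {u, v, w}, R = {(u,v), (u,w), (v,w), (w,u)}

The schema corresponds to transitivity: \forall x \forall y \forall z (Rxy \wedge Ryz \to Rxz).
(a): holds.
(b): fails — R32 and R23 but not R33.
(c): fails — Rut and Rts but not Rus.
(d): fails — Rwu and Ruv but not Rwv.

(a)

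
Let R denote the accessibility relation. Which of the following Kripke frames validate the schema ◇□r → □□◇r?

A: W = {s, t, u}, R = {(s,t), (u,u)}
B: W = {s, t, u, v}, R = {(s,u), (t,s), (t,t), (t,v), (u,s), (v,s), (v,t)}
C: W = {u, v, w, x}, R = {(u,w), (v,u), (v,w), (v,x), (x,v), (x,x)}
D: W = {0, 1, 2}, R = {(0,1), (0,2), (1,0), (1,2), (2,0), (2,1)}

A, D

Frame correspondent (Sahlqvist): ∀x ∀y ∀z ((xRy ∧ xR²z) → ∃w (yRw ∧ zRw)) — i.e. a generalized confluence (Geach) condition.
A: holds.
B: fails — sRu, sR²s but no w with uRw and sRw.
C: fails — vRu, vR²w but no t with uRt and wRt.
D: holds.
Valid on: A, D.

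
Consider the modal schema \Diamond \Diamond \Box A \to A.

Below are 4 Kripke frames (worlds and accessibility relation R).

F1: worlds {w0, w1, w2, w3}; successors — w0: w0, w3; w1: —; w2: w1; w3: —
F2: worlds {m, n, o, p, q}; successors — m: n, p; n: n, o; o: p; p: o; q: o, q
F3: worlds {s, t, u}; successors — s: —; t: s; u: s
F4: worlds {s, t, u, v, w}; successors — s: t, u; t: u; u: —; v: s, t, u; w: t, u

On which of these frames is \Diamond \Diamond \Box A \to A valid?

F3

The schema corresponds to a generalized confluence (Geach) condition: \forall x \forall y (x R^2 y \to \exists w (yRw \wedge x = w)).
F1: fails — w0R²w3 but no w with w3Rw and w0=w.
F2: fails — mR²n but no w with nRw and m=w.
F3: condition met.
F4: fails — sR²u but no w* with uRw* and s=w*.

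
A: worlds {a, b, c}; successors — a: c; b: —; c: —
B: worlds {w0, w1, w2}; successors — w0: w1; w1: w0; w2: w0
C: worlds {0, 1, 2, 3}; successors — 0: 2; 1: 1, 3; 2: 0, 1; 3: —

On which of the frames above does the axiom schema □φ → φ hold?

none

This is the axiom for reflexivity; its first-order frame correspondent is ∀x Rxx.
A: fails — world a does not see itself.
B: fails — world w0 does not see itself.
C: fails — world 0 does not see itself.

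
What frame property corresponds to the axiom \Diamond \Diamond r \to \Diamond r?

This is frame-equivalent to □r → □□r (substitute ¬r for r and contrapose).
Suppose □r→□□r is valid. Take Rxy, Ryz and set V(r)={w : Rxw}. Then □r at x, so □□r at x, so □r at y, so r at z, i.e. Rxz.
Conversely, any frame satisfying \forall x \forall y \forall z (Rxy \wedge Ryz \to Rxz) validates the schema.
So the correspondent is transitivity.

transitivity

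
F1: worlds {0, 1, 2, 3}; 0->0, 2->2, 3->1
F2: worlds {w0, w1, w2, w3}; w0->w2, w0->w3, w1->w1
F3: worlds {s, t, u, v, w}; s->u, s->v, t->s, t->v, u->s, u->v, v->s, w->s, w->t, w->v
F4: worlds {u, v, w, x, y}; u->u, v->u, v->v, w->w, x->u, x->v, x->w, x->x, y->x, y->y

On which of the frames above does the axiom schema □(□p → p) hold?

Frame correspondent (Sahlqvist): ∀x ∀y (Rxy → Ryy) — i.e. shift-reflexivity.
F1: fails — R31 but not R11.
F2: fails — Rw0w2 but not Rw2w2.
F3: fails — Ruv but not Rvv.
F4: ✓.
Valid on: F4.

F4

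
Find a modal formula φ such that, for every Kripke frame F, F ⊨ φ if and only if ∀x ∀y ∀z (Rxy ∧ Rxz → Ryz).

◇q → □◇q

The condition is the Euclidean property. The 5 schema ◇q → □◇q defines it.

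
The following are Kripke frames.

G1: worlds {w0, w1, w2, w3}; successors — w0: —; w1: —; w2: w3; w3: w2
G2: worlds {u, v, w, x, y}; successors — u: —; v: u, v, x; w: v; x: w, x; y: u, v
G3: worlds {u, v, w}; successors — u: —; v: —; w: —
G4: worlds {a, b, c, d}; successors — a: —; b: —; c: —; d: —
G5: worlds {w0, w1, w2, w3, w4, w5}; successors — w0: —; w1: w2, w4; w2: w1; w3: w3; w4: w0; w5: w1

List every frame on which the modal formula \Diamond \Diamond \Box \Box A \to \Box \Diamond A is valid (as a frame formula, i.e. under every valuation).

The schema corresponds to a generalized confluence (Geach) condition: \forall x \forall y \forall z ((x R^2 y \wedge xRz) \to \exists w (y R^2 w \wedge zRw)).
G1: condition met.
G2: fails — vR²u, vRu but no t with uR²t and uRt.
G3: condition met.
G4: condition met.
G5: fails — w1R²w0, w1Rw2 but no w with w0R²w and w2Rw.

G1, G3, G4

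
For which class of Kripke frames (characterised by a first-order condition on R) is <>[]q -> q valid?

symmetry: forall x forall y (Rxy -> Ryx)

This schema is equivalent to the B axiom q → □◇q.
Its frame correspondent is symmetry — forall x forall y (Rxy -> Ryx).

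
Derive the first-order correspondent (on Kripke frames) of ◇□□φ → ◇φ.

∀x ∀y (xRy → ∃w (yR²w ∧ xRw))

This is a Sahlqvist (Geach-type) schema ◇^1□^2φ → □^0◇^1φ.
Minimal-valuation argument: fix x; take any y with xR^1y and any z with xR^0z. Set V(φ) to the set of worlds R-reachable from y in exactly 2 steps. Then □^2φ holds at y, so the antecedent holds at x; validity forces ◇^1φ at z, giving a w with zR^1w and yR^2w.
First-order correspondent: ∀x ∀y (xRy → ∃w (yR²w ∧ xRw)).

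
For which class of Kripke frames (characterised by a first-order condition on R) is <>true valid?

◇⊤ holds at w iff w has a successor, so frame-validity of ◇⊤ is exactly seriality. Equivalently via □p → ◇p:
Suppose □p→◇p is valid. At any x set V(p)=W. Then □p at x, so ◇p at x, so x has a successor.

seriality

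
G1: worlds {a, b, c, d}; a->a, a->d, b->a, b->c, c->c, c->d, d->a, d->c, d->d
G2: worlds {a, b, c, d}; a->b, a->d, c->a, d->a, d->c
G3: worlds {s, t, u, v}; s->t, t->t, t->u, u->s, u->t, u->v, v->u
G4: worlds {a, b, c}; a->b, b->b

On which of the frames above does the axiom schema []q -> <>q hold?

G1, G3

Frame correspondent (Sahlqvist): forall x exists y Rxy — i.e. seriality.
G1: condition met.
G2: fails — world b has no successor.
G3: condition met.
G4: fails — world c has no successor.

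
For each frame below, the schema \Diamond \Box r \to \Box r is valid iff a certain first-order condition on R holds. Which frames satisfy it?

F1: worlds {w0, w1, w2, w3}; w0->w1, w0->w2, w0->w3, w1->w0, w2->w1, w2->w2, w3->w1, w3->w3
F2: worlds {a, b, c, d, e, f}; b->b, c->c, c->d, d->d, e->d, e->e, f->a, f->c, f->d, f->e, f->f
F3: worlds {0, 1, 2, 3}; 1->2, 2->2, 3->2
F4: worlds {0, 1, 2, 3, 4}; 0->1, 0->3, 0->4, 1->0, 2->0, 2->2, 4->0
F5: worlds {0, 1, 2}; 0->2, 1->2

F3

The schema corresponds to the Euclidean property: \forall x \forall y \forall z (Rxy \wedge Rxz \to Ryz).
F1: fails — Rw0w1 and Rw0w1 but not Rw1w1.
F2: fails — Rcd and Rcc but not Rdc.
F3: ✓.
F4: fails — R01 and R01 but not R11.
F5: fails — R02 and R02 but not R22.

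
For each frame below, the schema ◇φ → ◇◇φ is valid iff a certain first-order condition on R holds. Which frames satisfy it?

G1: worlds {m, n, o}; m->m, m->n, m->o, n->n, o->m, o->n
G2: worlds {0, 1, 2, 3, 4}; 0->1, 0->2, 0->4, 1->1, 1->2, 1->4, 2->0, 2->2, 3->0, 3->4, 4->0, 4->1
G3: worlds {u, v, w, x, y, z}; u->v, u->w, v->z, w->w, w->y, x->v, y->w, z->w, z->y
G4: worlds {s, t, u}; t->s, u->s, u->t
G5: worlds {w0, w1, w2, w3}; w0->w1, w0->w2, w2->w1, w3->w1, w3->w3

G1

Frame correspondent (Sahlqvist): ∀x ∀y (xRy → ∃w (y = w ∧ xR²w)) — i.e. a generalized confluence (Geach) condition.
G1: satisfies the condition.
G2: fails — 4R0 but no w with 0=w and 4R²w.
G3: fails — uRv but no t with v=t and uR²t.
G4: fails — tRs but no w with s=w and tR²w.
G5: fails — w0Rw2 but no w with w2=w and w0R²w.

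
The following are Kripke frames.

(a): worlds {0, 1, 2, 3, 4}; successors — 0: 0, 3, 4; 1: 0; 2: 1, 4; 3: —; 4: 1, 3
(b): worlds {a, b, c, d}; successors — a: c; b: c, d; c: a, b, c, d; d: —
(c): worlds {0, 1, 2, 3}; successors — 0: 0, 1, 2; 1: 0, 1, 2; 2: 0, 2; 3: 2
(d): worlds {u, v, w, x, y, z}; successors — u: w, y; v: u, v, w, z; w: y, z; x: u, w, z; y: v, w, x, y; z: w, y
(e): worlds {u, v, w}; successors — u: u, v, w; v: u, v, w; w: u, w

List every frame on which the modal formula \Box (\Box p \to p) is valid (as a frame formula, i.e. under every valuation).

The schema corresponds to shift-reflexivity: \forall x \forall y (Rxy \to Ryy).
(a): fails — R43 but not R33.
(b): fails — Rcd but not Rdd.
(c): ✓.
(d): fails — Rxw but not Rww.
(e): ✓.
Valid on: (c), (e).

(c), (e)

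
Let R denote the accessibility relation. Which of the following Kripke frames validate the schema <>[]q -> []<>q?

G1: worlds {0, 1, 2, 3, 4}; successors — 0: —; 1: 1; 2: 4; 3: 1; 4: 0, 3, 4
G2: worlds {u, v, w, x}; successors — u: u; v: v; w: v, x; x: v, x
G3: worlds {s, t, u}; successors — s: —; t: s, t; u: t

G2

Frame correspondent (Sahlqvist): forall x forall y forall z (Rxy & Rxz -> exists w (Ryw & Rzw)) — i.e. convergence.
G1: fails — R43 and R40 but 3 and 0 have no common successor.
G2: ✓.
G3: fails — Rtt and Rts but t and s have no common successor.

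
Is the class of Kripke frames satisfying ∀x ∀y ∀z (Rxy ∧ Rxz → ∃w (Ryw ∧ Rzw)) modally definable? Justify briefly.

Yes, by ◇□q → □◇q

The condition is convergence. A defining modal formula is ◇□q → □◇q.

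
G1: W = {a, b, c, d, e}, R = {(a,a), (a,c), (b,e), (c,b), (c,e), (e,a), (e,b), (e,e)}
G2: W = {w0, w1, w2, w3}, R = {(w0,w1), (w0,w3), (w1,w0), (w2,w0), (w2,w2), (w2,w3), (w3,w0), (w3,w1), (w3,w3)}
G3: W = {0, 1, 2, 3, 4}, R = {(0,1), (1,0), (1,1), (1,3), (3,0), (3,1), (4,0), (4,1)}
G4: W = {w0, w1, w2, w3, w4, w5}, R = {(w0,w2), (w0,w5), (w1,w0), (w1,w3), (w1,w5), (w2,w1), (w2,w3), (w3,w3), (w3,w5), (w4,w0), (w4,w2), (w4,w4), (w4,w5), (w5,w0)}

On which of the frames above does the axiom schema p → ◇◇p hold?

This is the axiom for a generalized confluence (Geach) condition; its first-order frame correspondent is ∀x ∃w (x = w ∧ xR²w).
G1: fails — at c but no w with c=w and cR²w.
G2: condition met.
G3: fails — at 2 but no w with 2=w and 2R²w.
G4: fails — at w1 but no w with w1=w and w1R²w.
Valid on: G2.

G2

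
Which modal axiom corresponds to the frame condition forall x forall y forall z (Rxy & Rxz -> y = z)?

◇s → □s

A defining formula is ◇s → □s (the CD axiom).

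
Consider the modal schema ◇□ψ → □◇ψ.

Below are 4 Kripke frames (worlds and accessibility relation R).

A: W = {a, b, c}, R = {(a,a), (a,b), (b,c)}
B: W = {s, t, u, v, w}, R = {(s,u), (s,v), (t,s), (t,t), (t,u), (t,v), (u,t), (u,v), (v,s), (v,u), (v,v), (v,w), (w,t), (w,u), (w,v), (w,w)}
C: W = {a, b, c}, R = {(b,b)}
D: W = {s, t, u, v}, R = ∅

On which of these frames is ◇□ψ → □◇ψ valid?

The schema corresponds to convergence: ∀x ∀y ∀z (Rxy ∧ Rxz → ∃w (Ryw ∧ Rzw)).
A: fails — Raa and Rab but a and b have no common successor.
B: holds.
C: holds.
D: holds.
Valid on: B, C, D.

B, C, D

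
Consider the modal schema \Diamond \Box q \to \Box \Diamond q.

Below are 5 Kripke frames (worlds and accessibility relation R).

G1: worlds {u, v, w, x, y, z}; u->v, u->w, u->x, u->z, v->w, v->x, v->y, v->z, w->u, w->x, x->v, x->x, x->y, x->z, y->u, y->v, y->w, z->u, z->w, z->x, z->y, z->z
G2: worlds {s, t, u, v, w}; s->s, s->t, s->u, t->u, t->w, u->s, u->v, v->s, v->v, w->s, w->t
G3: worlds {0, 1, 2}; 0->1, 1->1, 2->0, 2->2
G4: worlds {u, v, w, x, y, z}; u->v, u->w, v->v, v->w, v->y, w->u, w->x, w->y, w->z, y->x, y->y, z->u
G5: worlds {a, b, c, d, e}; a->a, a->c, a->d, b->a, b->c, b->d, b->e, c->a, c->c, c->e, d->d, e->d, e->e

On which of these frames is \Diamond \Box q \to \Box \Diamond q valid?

This is the axiom for convergence; its first-order frame correspondent is \forall x \forall y \forall z (Rxy \wedge Rxz \to \exists w (Ryw \wedge Rzw)).
G1: satisfies the condition.
G2: fails — Rsu and Rst but u and t have no common successor.
G3: fails — R22 and R20 but 2 and 0 have no common successor.
G4: fails — Rwu and Rwx but u and x have no common successor.
G5: fails — Rac and Rad but c and d have no common successor.
Valid on: G1.

G1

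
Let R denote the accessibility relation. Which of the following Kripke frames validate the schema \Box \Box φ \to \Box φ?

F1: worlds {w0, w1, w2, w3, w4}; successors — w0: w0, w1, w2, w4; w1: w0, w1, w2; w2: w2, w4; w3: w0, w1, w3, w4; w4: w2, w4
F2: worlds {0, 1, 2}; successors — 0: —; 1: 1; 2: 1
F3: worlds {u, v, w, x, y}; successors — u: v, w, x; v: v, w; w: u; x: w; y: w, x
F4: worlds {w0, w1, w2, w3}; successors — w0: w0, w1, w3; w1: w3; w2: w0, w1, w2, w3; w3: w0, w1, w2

The schema corresponds to density: \forall x \forall y (Rxy \to \exists z (Rxz \wedge Rzy)).
F1: satisfies the condition.
F2: satisfies the condition.
F3: fails — Rxw but no z with Rxz and Rzw.
F4: fails — Rw1w3 but no z with Rw1z and Rzw3.

F1, F2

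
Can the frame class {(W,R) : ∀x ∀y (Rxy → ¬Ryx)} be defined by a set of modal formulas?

Not definable by any modal formula

If a class were modally definable it would be closed under surjective bounded morphisms (Goldblatt–Thomason).
The 3-cycle (worlds a,b,c with a→b→c→a) is asymmetric. Mapping every world to a single reflexive point • is a surjective bounded morphism, and the reflexive point is not asymmetric (R•• but asymmetry requires ¬R••).
So no modal formula (or set of formulas) defines exactly the asymmetric frames.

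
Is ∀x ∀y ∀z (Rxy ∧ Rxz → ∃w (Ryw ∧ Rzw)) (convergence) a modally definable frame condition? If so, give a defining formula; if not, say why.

Yes: it is convergence, defined by the .2 schema ◇□r → □◇r.
Suppose ◇□r→□◇r is valid. Take Rxy, Rxz and set V(r)={w : Ryw}. Then □r at y so ◇□r at x, so □◇r at x, so ◇r at z, giving w with Rzw and Ryw.

Yes, by ◇□r → □◇r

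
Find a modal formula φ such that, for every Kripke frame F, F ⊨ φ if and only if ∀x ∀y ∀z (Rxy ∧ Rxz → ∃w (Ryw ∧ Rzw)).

This is convergence; the standard corresponding axiom is .2: ◇□p → □◇p.
Suppose ◇□p→□◇p is valid. Take Rxy, Rxz and set V(p)={w : Ryw}. Then □p at y so ◇□p at x, so □◇p at x, so ◇p at z, giving w with Rzw and Ryw.

◇□p → □◇p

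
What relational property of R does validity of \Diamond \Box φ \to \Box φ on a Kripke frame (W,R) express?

the Euclidean property: \forall x \forall y \forall z (Rxy \wedge Rxz \to Ryz)

Equivalently (dual form): ◇φ → □◇φ.
Suppose ◇φ→□◇φ is valid. Take Rxy, Rxz and set V(φ)={y}. Then ◇φ at x, so □◇φ at x, so ◇φ at z, so some w with Rzw has φ; w=y, i.e. Rzy. By symmetry of the argument, Ryz.
The converse is a direct semantic check.
Frame condition: \forall x \forall y \forall z (Rxy \wedge Rxz \to Ryz).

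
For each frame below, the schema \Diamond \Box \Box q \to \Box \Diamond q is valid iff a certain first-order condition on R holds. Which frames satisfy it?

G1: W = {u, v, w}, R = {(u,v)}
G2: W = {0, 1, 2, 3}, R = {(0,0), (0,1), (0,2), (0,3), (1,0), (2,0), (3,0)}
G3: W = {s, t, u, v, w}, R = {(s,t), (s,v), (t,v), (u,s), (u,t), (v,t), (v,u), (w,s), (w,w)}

G2

This is the axiom for a generalized confluence (Geach) condition; its first-order frame correspondent is \forall x \forall y \forall z ((xRy \wedge xRz) \to \exists w (y R^2 w \wedge zRw)).
G1: fails — uRv, uRv but no t with vR²t and vRt.
G2: satisfies the condition.
G3: fails — sRt, sRt but no w* with tR²w* and tRw*.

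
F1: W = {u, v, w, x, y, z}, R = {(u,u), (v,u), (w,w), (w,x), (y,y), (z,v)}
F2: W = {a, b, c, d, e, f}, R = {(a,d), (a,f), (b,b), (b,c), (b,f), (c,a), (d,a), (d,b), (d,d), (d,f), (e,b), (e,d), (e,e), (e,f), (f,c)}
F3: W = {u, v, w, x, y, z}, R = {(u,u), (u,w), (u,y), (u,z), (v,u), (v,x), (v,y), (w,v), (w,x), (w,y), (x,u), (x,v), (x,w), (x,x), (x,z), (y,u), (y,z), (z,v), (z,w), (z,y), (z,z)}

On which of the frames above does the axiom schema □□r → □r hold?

The schema corresponds to density: ∀x ∀y (Rxy → ∃z (Rxz ∧ Rzy)).
F1: fails — Rzv but no t with Rzt and Rtv.
F2: fails — Rfc but no z with Rfz and Rzc.
F3: holds.

F3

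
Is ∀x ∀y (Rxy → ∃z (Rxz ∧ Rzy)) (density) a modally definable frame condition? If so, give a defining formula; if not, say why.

Yes: it is density, defined by the C4 schema □□q → □q.
Suppose □□q→□q is valid. Take Rxy and set V(q)={w : xR²w}. Then □□q at x, so □q at x, so q at y, i.e. ∃z(Rxz∧Rzy).

Yes, by □□q → □q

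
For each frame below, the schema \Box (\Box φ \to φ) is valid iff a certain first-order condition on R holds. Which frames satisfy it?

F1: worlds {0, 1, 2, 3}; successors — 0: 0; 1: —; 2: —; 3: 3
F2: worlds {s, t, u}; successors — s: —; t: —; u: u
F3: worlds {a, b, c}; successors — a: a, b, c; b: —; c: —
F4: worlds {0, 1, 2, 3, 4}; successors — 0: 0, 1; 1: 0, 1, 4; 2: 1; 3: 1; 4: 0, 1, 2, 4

This is the axiom for shift-reflexivity; its first-order frame correspondent is \forall x \forall y (Rxy \to Ryy).
F1: condition met.
F2: condition met.
F3: fails — Rac but not Rcc.
F4: fails — R42 but not R22.

F1, F2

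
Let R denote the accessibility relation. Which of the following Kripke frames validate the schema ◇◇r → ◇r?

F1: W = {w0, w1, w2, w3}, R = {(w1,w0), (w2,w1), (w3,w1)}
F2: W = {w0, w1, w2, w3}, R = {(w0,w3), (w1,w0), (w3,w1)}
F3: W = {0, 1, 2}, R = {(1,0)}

F3

The schema corresponds to a generalized confluence (Geach) condition: ∀x ∀y (xR²y → ∃w (y = w ∧ xRw)).
F1: fails — w2R²w0 but no w with w0=w and w2Rw.
F2: fails — w0R²w1 but no w with w1=w and w0Rw.
F3: satisfies the condition.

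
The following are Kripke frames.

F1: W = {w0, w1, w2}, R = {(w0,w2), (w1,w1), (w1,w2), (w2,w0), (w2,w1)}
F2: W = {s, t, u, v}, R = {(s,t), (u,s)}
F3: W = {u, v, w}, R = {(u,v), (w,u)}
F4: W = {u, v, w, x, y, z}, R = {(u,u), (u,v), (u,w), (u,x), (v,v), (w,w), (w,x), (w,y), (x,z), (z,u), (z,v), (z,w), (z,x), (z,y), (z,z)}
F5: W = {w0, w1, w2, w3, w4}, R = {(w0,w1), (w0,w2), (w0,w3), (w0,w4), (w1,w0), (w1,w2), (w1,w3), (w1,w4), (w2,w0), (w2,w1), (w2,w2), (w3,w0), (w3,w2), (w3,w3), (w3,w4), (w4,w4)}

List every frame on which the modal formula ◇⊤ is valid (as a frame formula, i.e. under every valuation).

F1, F5

The schema corresponds to seriality: ∀x ∃y Rxy.
F1: ✓.
F2: fails — world t has no successor.
F3: fails — world v has no successor.
F4: fails — world y has no successor.
F5: ✓.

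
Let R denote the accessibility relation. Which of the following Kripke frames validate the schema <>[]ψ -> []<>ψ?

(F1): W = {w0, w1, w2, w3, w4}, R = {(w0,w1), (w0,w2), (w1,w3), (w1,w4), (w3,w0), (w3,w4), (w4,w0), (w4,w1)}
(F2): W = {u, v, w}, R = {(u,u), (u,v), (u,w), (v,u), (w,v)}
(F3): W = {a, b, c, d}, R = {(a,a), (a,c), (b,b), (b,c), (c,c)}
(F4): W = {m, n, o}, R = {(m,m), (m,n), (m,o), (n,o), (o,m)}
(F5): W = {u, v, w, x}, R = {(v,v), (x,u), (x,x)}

Frame correspondent (Sahlqvist): forall x forall y forall z (Rxy & Rxz -> exists w (Ryw & Rzw)) — i.e. convergence.
(F1): fails — Rw0w1 and Rw0w2 but w1 and w2 have no common successor.
(F2): fails — Ruv and Ruw but v and w have no common successor.
(F3): satisfies the condition.
(F4): fails — Rmo and Rmn but o and n have no common successor.
(F5): fails — Rxx and Rxu but x and u have no common successor.
Valid on: (F3).

(F3)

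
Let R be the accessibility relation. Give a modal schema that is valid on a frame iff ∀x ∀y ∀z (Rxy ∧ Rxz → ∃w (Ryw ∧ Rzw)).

This is convergence; the standard corresponding axiom is .2: ◇□p → □◇p.
Suppose ◇□p→□◇p is valid. Take Rxy, Rxz and set V(p)={w : Ryw}. Then □p at y so ◇□p at x, so □◇p at x, so ◇p at z, giving w with Rzw and Ryw.

◇□p → □◇p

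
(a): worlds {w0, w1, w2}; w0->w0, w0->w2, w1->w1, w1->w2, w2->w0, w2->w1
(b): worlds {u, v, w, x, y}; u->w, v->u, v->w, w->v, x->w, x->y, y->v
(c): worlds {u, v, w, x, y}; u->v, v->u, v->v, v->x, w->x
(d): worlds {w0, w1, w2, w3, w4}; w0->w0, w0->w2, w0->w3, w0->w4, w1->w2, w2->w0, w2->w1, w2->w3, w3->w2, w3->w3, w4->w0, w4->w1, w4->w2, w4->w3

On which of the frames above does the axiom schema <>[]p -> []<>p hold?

(a)

This is the axiom for convergence; its first-order frame correspondent is forall x forall y forall z (Rxy & Rxz -> exists w (Ryw & Rzw)).
(a): ✓.
(b): fails — Rvw and Rvu but w and u have no common successor.
(c): fails — Rvv and Rvx but v and x have no common successor.
(d): fails — Rw4w1 and Rw4w2 but w1 and w2 have no common successor.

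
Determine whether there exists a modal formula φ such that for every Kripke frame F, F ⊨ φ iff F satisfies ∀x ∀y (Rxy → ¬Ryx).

No

Modal frame validity is preserved under surjective bounded morphisms.
The 5-cycle (worlds 0,1,2,3,4 with 0→1→2→3→4→0) is asymmetric. Mapping every world to a single reflexive point • is a surjective bounded morphism, and the reflexive point is not asymmetric (R•• but asymmetry requires ¬R••).
So the class is not modally definable.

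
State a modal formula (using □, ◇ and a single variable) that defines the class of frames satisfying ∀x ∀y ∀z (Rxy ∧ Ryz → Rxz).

□p → □□p

This is transitivity; the standard corresponding axiom is 4: □p → □□p.
Suppose □p→□□p is valid. Take Rxy, Ryz and set V(p)={w : Rxw}. Then □p at x, so □□p at x, so □p at y, so p at z, i.e. Rxz.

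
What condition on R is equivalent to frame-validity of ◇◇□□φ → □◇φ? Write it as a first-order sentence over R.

This is a Sahlqvist (Geach-type) schema ◇^2□^2φ → □^1◇^1φ.
First-order correspondent: ∀x ∀y ∀z ((xR²y ∧ xRz) → ∃w (yR²w ∧ zRw)).

∀x ∀y ∀z ((xR²y ∧ xRz) → ∃w (yR²w ∧ zRw))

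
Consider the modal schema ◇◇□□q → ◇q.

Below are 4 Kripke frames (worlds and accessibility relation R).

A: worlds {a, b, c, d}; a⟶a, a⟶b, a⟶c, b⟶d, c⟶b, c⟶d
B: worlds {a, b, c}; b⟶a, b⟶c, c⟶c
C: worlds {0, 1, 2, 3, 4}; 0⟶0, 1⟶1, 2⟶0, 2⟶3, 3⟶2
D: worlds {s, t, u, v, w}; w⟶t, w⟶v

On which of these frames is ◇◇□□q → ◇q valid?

B, D

The schema corresponds to a generalized confluence (Geach) condition: ∀x ∀y (xR²y → ∃w (yR²w ∧ xRw)).
A: fails — aR²b but no w with bR²w and aRw.
B: condition met.
C: fails — 3R²0 but no w with 0R²w and 3Rw.
D: condition met.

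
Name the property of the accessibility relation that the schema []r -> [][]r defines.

Transitivity

Suppose □r→□□r is valid. Take Rxy, Ryz and set V(r)={w : Rxw}. Then □r at x, so □□r at x, so □r at y, so r at z, i.e. Rxz.
Conversely, on a frame with transitivity the schema holds at every world under every valuation.
So the correspondent is transitivity.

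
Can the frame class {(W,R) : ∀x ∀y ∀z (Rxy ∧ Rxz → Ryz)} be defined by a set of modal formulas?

Yes, by ◇r → □◇r

The condition is the Euclidean property. A defining modal formula is ◇r → □◇r.
Suppose ◇r→□◇r is valid. Take Rxy, Rxz and set V(r)={y}. Then ◇r at x, so □◇r at x, so ◇r at z, so some w with Rzw has r; w=y, i.e. Rzy. By symmetry of the argument, Ryz.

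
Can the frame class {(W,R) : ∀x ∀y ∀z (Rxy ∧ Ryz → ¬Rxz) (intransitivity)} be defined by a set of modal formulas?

If a class were modally definable it would be closed under surjective bounded morphisms (Goldblatt–Thomason).
The 5-cycle (worlds 0,1,2,3,4 with 0→1→2→3→4→0) is intransitive. Mapping every world to a single reflexive point • is a surjective bounded morphism; the reflexive point is not intransitive (R••∧R•• but R••).
So no modal formula (or set of formulas) defines exactly the intransitive frames.

Not modally definable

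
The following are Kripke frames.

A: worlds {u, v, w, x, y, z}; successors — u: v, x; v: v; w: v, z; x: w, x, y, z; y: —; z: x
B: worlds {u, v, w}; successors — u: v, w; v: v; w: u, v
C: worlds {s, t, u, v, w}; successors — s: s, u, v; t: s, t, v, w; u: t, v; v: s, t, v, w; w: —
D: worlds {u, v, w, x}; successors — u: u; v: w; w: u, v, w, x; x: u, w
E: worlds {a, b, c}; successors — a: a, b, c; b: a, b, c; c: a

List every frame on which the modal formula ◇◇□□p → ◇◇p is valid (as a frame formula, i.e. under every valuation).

B, D, E

This is the axiom for a generalized confluence (Geach) condition; its first-order frame correspondent is ∀x ∀y (xR²y → ∃w (yR²w ∧ xR²w)).
A: fails — uR²y but no t with yR²t and uR²t.
B: condition met.
C: fails — sR²w but no w* with wR²w* and sR²w*.
D: condition met.
E: condition met.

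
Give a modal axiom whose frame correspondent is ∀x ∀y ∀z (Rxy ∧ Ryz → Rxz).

□q → □□q

A defining formula is □q → □□q (the 4 axiom).
Suppose □q→□□q is valid. Take Rxy, Ryz and set V(q)={w : Rxw}. Then □q at x, so □□q at x, so □q at y, so q at z, i.e. Rxz.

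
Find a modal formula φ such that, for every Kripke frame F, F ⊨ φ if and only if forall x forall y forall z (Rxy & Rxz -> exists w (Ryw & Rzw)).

◇□s → □◇s

This is convergence; the standard corresponding axiom is .2: ◇□s → □◇s.
Suppose ◇□s→□◇s is valid. Take Rxy, Rxz and set V(s)={w : Ryw}. Then □s at y so ◇□s at x, so □◇s at x, so ◇s at z, giving w with Rzw and Ryw.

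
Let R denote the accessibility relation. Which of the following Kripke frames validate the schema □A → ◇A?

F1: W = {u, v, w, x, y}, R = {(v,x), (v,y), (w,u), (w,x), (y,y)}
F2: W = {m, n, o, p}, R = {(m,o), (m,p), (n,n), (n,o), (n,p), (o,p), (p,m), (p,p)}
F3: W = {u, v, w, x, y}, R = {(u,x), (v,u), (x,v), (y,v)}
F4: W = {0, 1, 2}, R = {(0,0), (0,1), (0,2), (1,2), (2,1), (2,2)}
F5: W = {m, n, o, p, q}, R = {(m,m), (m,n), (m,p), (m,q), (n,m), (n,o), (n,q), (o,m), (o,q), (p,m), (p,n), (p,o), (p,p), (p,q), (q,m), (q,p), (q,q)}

This is the axiom for seriality; its first-order frame correspondent is ∀x ∃y Rxy.
F1: fails — world u has no successor.
F2: satisfies the condition.
F3: fails — world w has no successor.
F4: satisfies the condition.
F5: satisfies the condition.

F2, F4, F5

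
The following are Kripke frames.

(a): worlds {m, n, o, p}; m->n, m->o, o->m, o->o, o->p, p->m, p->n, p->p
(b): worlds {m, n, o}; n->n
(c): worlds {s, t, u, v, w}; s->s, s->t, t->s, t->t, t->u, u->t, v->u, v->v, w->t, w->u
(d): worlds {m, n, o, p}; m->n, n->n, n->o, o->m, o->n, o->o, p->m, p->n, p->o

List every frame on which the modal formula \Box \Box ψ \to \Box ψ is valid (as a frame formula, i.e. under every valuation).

(b), (c), (d)

Frame correspondent (Sahlqvist): \forall x \forall y (Rxy \to \exists z (Rxz \wedge Rzy)) — i.e. density.
(a): fails — Rmn but no z with Rmz and Rzn.
(b): condition met.
(c): condition met.
(d): condition met.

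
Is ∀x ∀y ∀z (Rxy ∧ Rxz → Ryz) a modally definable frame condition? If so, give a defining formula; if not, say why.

Yes, by ◇q → □◇q

The condition is the Euclidean property. A defining modal formula is ◇q → □◇q.
Suppose ◇q→□◇q is valid. Take Rxy, Rxz and set V(q)={y}. Then ◇q at x, so □◇q at x, so ◇q at z, so some w with Rzw has q; w=y, i.e. Rzy. By symmetry of the argument, Ryz.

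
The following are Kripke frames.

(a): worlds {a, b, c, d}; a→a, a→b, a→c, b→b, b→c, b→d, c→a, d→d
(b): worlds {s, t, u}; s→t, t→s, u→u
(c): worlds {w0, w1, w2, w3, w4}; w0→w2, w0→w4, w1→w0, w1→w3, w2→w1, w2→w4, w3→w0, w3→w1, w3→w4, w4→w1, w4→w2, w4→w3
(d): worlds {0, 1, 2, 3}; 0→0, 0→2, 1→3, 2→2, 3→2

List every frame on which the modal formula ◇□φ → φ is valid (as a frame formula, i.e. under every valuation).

(b)

This is the axiom for symmetry; its first-order frame correspondent is ∀x ∀y (Rxy → Ryx).
(a): fails — Rbc but not Rcb.
(b): holds.
(c): fails — Rw1w0 but not Rw0w1.
(d): fails — R32 but not R23.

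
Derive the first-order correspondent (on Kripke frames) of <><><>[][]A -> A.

forall x forall y (x R^3 y -> exists w (y R^2 w & x = w))

This is a Sahlqvist (Geach-type) schema ◇^3□^2A → □^0◇^0A.
Minimal-valuation argument: fix x; take any y with xR^3y and any z with xR^0z. Set V(A) to the set of worlds R-reachable from y in exactly 2 steps. Then □^2A holds at y, so the antecedent holds at x; validity forces ◇^0A at z, giving a w with zR^0w and yR^2w.
First-order correspondent: forall x forall y (x R^3 y -> exists w (y R^2 w & x = w)).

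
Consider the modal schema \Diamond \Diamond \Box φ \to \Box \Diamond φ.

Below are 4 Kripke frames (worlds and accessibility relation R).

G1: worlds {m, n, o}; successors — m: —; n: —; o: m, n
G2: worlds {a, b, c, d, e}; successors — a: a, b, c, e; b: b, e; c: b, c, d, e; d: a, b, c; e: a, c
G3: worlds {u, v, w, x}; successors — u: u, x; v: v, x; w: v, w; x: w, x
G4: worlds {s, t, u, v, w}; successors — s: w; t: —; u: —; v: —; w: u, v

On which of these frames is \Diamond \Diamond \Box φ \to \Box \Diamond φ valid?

Frame correspondent (Sahlqvist): \forall x \forall y \forall z ((x R^2 y \wedge xRz) \to \exists w (yRw \wedge zRw)) — i.e. a generalized confluence (Geach) condition.
G1: satisfies the condition.
G2: fails — aR²b, aRe but no w with bRw and eRw.
G3: fails — uR²w, uRu but no t with wRt and uRt.
G4: fails — sR²u, sRw but no w* with uRw* and wRw*.

G1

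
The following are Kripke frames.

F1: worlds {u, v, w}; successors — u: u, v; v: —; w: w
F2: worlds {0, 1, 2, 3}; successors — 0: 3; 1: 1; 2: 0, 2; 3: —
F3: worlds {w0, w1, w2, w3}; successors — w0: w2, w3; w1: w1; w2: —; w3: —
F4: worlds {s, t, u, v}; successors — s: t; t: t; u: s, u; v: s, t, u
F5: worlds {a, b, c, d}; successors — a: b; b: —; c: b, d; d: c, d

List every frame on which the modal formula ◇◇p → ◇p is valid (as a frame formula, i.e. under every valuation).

Frame correspondent (Sahlqvist): ∀x ∀y ∀z (Rxy ∧ Ryz → Rxz) — i.e. transitivity.
F1: satisfies the condition.
F2: fails — R20 and R03 but not R23.
F3: satisfies the condition.
F4: fails — Rus and Rst but not Rut.
F5: fails — Rcd and Rdc but not Rcc.
Valid on: F1, F3.

F1, F3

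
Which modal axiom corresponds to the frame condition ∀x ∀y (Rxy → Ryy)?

□(□s → s)

A defining formula is □(□s → s) (the T□ axiom).
Suppose □(□s→s) is valid. Take Rxy and set V(s)={w : Ryw}. Then at y, □s holds; since □(□s→s) at x, □s→s at y, so s at y, i.e. Ryy.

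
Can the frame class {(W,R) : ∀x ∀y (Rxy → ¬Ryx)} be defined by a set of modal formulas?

No

Any modally definable frame class is closed under surjective bounded morphisms.
The 4-cycle (worlds 0,1,2,3 with 0→1→2→3→0) is asymmetric. Mapping every world to a single reflexive point • is a surjective bounded morphism, and the reflexive point is not asymmetric (R•• but asymmetry requires ¬R••).
So no modal formula (or set of formulas) defines exactly the asymmetric frames.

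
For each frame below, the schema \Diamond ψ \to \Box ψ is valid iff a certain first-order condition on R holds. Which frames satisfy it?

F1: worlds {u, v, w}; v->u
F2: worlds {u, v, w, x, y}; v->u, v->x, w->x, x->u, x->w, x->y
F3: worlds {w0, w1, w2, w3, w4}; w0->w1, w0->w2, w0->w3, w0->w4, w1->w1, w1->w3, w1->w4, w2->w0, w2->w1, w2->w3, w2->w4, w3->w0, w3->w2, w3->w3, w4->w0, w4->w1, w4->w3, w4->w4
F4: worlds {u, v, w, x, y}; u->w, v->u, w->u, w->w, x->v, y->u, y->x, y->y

F1

Frame correspondent (Sahlqvist): \forall x \forall y \forall z (Rxy \wedge Rxz \to y = z) — i.e. partial functionality.
F1: condition met.
F2: fails — v sees both u and x.
F3: fails — w0 sees both w1 and w2.
F4: fails — w sees both u and w.
Valid on: F1.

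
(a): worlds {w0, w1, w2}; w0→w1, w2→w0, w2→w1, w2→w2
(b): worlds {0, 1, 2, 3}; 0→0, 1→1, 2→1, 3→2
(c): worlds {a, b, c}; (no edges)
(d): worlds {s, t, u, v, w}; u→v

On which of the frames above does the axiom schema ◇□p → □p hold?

This is the axiom for the Euclidean property; its first-order frame correspondent is ∀x ∀y ∀z (Rxy ∧ Rxz → Ryz).
(a): fails — Rw0w1 and Rw0w1 but not Rw1w1.
(b): fails — R32 and R32 but not R22.
(c): ✓.
(d): fails — Ruv and Ruv but not Rvv.

(c)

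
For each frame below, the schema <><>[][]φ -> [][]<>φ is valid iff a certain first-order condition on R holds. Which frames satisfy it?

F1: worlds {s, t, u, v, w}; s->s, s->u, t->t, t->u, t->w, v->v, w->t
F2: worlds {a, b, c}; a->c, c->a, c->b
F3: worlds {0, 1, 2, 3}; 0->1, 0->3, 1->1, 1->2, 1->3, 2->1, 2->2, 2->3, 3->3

This is the axiom for a generalized confluence (Geach) condition; its first-order frame correspondent is forall x forall y forall z ((x R^2 y & x R^2 z) -> exists w (y R^2 w & zRw)).
F1: fails — sR²s, sR²u but no w* with sR²w* and uRw*.
F2: fails — aR²a, aR²a but no w with aR²w and aRw.
F3: ✓.
Valid on: F3.

F3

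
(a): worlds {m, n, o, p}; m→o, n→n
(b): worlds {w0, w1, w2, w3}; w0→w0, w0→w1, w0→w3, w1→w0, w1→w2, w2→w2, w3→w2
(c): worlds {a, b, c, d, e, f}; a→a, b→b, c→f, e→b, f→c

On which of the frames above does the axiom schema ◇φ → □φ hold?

(a), (c)

This is the axiom for partial functionality; its first-order frame correspondent is ∀x ∀y ∀z (Rxy ∧ Rxz → y = z).
(a): satisfies the condition.
(b): fails — w0 sees both w0 and w1.
(c): satisfies the condition.
Valid on: (a), (c).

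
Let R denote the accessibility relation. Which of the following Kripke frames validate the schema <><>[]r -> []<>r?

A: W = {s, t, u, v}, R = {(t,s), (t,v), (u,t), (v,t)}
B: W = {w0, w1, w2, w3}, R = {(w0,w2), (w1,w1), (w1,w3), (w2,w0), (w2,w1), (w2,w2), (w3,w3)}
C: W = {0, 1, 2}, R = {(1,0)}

C

Frame correspondent (Sahlqvist): forall x forall y forall z ((x R^2 y & xRz) -> exists w (yRw & zRw)) — i.e. a generalized confluence (Geach) condition.
A: fails — tR²t, tRs but no w with tRw and sRw.
B: fails — w2R²w0, w2Rw1 but no w with w0Rw and w1Rw.
C: condition met.
Valid on: C.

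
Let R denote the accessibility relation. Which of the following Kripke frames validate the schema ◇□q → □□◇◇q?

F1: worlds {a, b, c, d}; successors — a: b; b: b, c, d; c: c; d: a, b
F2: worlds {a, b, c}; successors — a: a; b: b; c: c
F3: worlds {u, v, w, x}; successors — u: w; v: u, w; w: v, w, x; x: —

F2

Frame correspondent (Sahlqvist): ∀x ∀y ∀z ((xRy ∧ xR²z) → ∃w (yRw ∧ zR²w)) — i.e. a generalized confluence (Geach) condition.
F1: fails — bRd, bR²c but no w with dRw and cR²w.
F2: ✓.
F3: fails — uRw, uR²x but no t with wRt and xR²t.
Valid on: F2.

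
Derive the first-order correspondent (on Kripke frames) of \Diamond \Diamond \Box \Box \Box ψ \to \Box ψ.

\forall x \forall y \forall z ((x R^2 y \wedge xRz) \to \exists w (y R^3 w \wedge z = w))

This is a Sahlqvist (Geach-type) schema ◇^2□^3ψ → □^1◇^0ψ.
First-order correspondent: \forall x \forall y \forall z ((x R^2 y \wedge xRz) \to \exists w (y R^3 w \wedge z = w)).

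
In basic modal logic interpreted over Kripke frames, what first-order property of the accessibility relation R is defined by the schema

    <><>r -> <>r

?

transitivity: forall x forall y forall z (Rxy & Ryz -> Rxz)

This is frame-equivalent to □r → □□r (substitute ¬r for r and contrapose).
Suppose □r→□□r is valid. Take Rxy, Ryz and set V(r)={w : Rxw}. Then □r at x, so □□r at x, so □r at y, so r at z, i.e. Rxz.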